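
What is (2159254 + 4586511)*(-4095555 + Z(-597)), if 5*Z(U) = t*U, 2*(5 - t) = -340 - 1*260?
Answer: -27873312098580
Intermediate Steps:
t = 305 (t = 5 - (-340 - 1*260)/2 = 5 - (-340 - 260)/2 = 5 - 1/2*(-600) = 5 + 300 = 305)
Z(U) = 61*U (Z(U) = (305*U)/5 = 61*U)
(2159254 + 4586511)*(-4095555 + Z(-597)) = (2159254 + 4586511)*(-4095555 + 61*(-597)) = 6745765*(-4095555 - 36417) = 6745765*(-4131972) = -27873312098580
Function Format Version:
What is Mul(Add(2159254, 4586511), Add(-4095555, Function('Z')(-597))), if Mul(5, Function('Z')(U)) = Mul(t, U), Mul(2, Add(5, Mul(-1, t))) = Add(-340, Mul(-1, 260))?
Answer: -27873312098580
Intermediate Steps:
t = 305 (t = Add(5, Mul(Rational(-1, 2), Add(-340, Mul(-1, 260)))) = Add(5, Mul(Rational(-1, 2), Add(-340, -260))) = Add(5, Mul(Rational(-1, 2), -600)) = Add(5, 300) = 305)
Function('Z')(U) = Mul(61, U) (Function('Z')(U) = Mul(Rational(1, 5), Mul(305, U)) = Mul(61, U))
Mul(Add(2159254, 4586511), Add(-4095555, Function('Z')(-597))) = Mul(Add(2159254, 4586511), Add(-4095555, Mul(61, -597))) = Mul(6745765, Add(-4095555, -36417)) = Mul(6745765, -4131972) = -27873312098580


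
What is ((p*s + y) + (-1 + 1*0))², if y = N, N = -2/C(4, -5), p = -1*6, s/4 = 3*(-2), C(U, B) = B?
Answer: 514089/25 ≈ 20564.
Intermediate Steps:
s = -24 (s = 4*(3*(-2)) = 4*(-6) = -24)
p = -6
N = ⅖ (N = -2/(-5) = -2*(-⅕) = ⅖ ≈ 0.40000)
y = ⅖ ≈ 0.40000
((p*s + y) + (-1 + 1*0))² = ((-6*(-24) + ⅖) + (-1 + 1*0))² = ((144 + ⅖) + (-1 + 0))² = (722/5 - 1)² = (717/5)² = 514089/25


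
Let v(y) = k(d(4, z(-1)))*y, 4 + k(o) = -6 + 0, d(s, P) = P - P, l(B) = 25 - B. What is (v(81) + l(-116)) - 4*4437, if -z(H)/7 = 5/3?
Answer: -18417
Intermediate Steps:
z(H) = -35/3
d(s, P) = 0
k(o) = -10 (k(o) = -4 + (-6 + 0) = -4 - 6 = -10)
v(y) = -10*y
(v(81) + l(-116)) - 4*4437 = (-10*81 + (25 - 1*(-116))) - 4*4437 = (-810 + (25 + 116)) - 17748 = (-810 + 141) - 17748 = -669 - 17748 = -18417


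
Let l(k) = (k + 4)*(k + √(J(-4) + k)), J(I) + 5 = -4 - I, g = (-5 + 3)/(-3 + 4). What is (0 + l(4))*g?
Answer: -64 - 16*I ≈ -64.0 - 16.0*I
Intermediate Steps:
g = -2 (g = -2/1 = -2*1 = -2)
J(I) = -9 - I (J(I) = -5 + (-4 - I) = -9 - I)
l(k) = (4 + k)*(k + √(-5 + k)) (l(k) = (k + 4)*(k + √((-9 - 1*(-4)) + k)) = (4 + k)*(k + √((-9 + 4) + k)) = (4 + k)*(k + √(-5 + k)))
(0 + l(4))*g = (0 + (4² + 4*4 + 4*√(-5 + 4) + 4*√(-5 + 4)))*(-2) = (0 + (16 + 16 + 4*√(-1) + 4*√(-1)))*(-2) = (0 + (16 + 16 + 4*I + 4*I))*(-2) = (0 + (32 + 8*I))*(-2) = (32 + 8*I)*(-2) = -64 - 16*I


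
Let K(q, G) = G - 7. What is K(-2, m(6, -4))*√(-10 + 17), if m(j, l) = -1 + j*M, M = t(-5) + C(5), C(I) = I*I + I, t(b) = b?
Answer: 142*√7 ≈ 375.70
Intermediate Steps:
C(I) = I + I² (C(I) = I² + I = I + I²)
M = 25 (M = -5 + 5*(1 + 5) = -5 + 5*6 = -5 + 30 = 25)
m(j, l) = -1 + 25*j (m(j, l) = -1 + j*25 = -1 + 25*j)
K(q, G) = -7 + G
K(-2, m(6, -4))*√(-10 + 17) = (-7 + (-1 + 25*6))*√(-10 + 17) = (-7 + (-1 + 150))*√7 = (-7 + 149)*√7 = 142*√7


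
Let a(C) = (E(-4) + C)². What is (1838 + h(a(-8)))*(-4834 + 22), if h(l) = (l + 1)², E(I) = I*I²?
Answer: -129375735156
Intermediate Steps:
E(I) = I³
a(C) = (-64 + C)² (a(C) = ((-4)³ + C)² = (-64 + C)²)
h(l) = (1 + l)²
(1838 + h(a(-8)))*(-4834 + 22) = (1838 + (1 + (-64 - 8)²)²)*(-4834 + 22) = (1838 + (1 + (-72)²)²)*(-4812) = (1838 + (1 + 5184)²)*(-4812) = (1838 + 5185²)*(-4812) = (1838 + 26884225)*(-4812) = 26886063*(-4812) = -129375735156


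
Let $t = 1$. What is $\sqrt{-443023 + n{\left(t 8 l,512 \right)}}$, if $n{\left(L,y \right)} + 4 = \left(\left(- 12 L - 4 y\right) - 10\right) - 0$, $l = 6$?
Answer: $i \sqrt{445661} \approx 667.58 i$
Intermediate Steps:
$n{\left(L,y \right)} = -14 - 12 L - 4 y$ ($n{\left(L,y \right)} = -4 - \left(10 + 4 y + 12 L\right) = -14 - 12 L - 4 y$)
$\sqrt{-443023 + n{\left(t 8 l,512 \right)}} = \sqrt{-443023 - \left(2062 + 12 \cdot 1 \cdot 8 \cdot 6\right)} = \sqrt{-443023 - \left(2062 + 12 \cdot 8 \cdot 6\right)} = \sqrt{-443023 - 2638} = \sqrt{-445661} = i \sqrt{445661}$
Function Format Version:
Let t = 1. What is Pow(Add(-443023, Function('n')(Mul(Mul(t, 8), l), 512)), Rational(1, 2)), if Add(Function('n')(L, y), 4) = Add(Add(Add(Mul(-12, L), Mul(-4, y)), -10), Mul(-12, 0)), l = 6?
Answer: Mul(I, Pow(445661, Rational(1, 2))) ≈ Mul(667.58, I)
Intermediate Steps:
Function('n')(L, y) = Add(-14, Mul(-12, L), Mul(-4, y)) (Function('n')(L, y) = Add(-4, Add(Add(Add(Mul(-12, L), Mul(-4, y)), -10), Mul(-12, 0))) = Add(-4, Add(Add(-10, Mul(-12, L), Mul(-4, y)), 0)) = Add(-4, Add(-10, Mul(-12, L), Mul(-4, y))) = Add(-14, Mul(-12, L), Mul(-4, y)))
Pow(Add(-443023, Function('n')(Mul(Mul(t, 8), l), 512)), Rational(1, 2)) = Pow(Add(-443023, Add(-14, Mul(-12, Mul(Mul(1, 8), 6)), Mul(-4, 512))), Rational(1, 2)) = Pow(Add(-443023, Add(-14, Mul(-12, Mul(8, 6)), -2048)), Rational(1, 2)) = Pow(Add(-443023, Add(-14, Mul(-12, 48), -2048)), Rational(1, 2)) = Pow(Add(-443023, Add(-14, -576, -2048)), Rational(1, 2)) = Pow(Add(-443023, -2638), Rational(1, 2)) = Pow(-445661, Rational(1, 2)) = Mul(I, Pow(445661, Rational(1, 2)))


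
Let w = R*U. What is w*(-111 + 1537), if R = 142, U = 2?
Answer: 404984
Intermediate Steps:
w = 284 (w = 142*2 = 284)
w*(-111 + 1537) = 284*(-111 + 1537) = 284*1426 = 404984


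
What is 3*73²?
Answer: 15987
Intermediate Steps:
3*73² = 3*5329 = 15987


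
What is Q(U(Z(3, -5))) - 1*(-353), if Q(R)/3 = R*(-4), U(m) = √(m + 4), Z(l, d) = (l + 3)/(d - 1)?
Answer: 353 - 12*√3 ≈ 332.22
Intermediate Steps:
Z(l, d) = (3 + l)/(-1 + d)
U(m) = √(4 + m)
Q(R) = -12*R (Q(R) = 3*(R*(-4)) = 3*(-4*R) = -12*R)
Q(U(Z(3, -5))) - 1*(-353) = -12*√(4 + (3 + 3)/(-1 - 5)) - 1*(-353) = -12*√(4 + 6/(-6)) + 353 = -12*√(4 - ⅙*6) + 353 = -12*√(4 - 1) + 353 = -12*√3 + 353 = 353 - 12*√3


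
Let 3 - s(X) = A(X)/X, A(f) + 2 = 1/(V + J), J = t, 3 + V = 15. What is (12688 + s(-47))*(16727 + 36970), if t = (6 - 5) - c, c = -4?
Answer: 544491660972/799 ≈ 6.8147e+8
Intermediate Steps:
t = 5 (t = (6 - 5) - 1*(-4) = 1 + 4 = 5)
V = 12 (V = -3 + 15 = 12)
J = 5
A(f) = -33/17 (A(f) = -2 + 1/(12 + 5) = -2 + 1/17 = -33/17)
s(X) = 3 + 33/(17*X) (s(X) = 3 - (-33)/(17*X) = 3 + 33/(17*X))
(12688 + s(-47))*(16727 + 36970) = (12688 + (3 + (33/17)/(-47)))*(16727 + 36970) = (12688 + (3 + (33/17)*(-1/47)))*53697 = (12688 + (3 - 33/799))*53697 = (12688 + 2364/799)*53697 = (10140076/799)*53697 = 544491660972/799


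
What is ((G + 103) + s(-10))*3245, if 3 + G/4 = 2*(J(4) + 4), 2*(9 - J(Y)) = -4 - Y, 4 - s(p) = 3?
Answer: 739860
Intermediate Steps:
s(p) = 1 (s(p) = 4 - 1*3 = 4 - 3 = 1)
J(Y) = 11 + Y/2 (J(Y) = 9 - (-4 - Y)/2 = 9 + (2 + Y/2) = 11 + Y/2)
G = 124 (G = -12 + 4*(2*((11 + (1/2)*4) + 4)) = -12 + 4*(2*((11 + 2) + 4)) = -12 + 4*(2*(13 + 4)) = -12 + 4*(2*17) = -12 + 4*34 = -12 + 136 = 124)
((G + 103) + s(-10))*3245 = ((124 + 103) + 1)*3245 = (227 + 1)*3245 = 228*3245 = 739860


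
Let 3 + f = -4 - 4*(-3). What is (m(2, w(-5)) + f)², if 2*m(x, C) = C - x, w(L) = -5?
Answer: 9/4 ≈ 2.2500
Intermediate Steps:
m(x, C) = C/2 - x/2 (m(x, C) = (C - x)/2 = C/2 - x/2)
f = 5 (f = -3 + (-4 - 4*(-3)) = -3 + (-4 + 12) = -3 + 8 = 5)
(m(2, w(-5)) + f)² = (((½)*(-5) - ½*2) + 5)² = ((-5/2 - 1) + 5)² = (-7/2 + 5)² = (3/2)² = 9/4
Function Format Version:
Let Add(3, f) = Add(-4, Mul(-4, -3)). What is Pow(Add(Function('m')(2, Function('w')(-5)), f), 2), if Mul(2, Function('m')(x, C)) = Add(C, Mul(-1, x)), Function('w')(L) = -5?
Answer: Rational(9, 4) ≈ 2.2500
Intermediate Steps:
Function('m')(x, C) = Add(Mul(Rational(1, 2), C), Mul(Rational(-1, 2), x)) (Function('m')(x, C) = Mul(Rational(1, 2), Add(C, Mul(-1, x))) = Add(Mul(Rational(1, 2), C), Mul(Rational(-1, 2), x)))
f = 5 (f = Add(-3, Add(-4, Mul(-4, -3))) = Add(-3, Add(-4, 12)) = Add(-3, 8) = 5)
Pow(Add(Function('m')(2, Function('w')(-5)), f), 2) = Pow(Add(Add(Mul(Rational(1, 2), -5), Mul(Rational(-1, 2), 2)), 5), 2) = Pow(Add(Add(Rational(-5, 2), -1), 5), 2) = Pow(Add(Rational(-7, 2), 5), 2) = Pow(Rational(3, 2), 2) = Rational(9, 4)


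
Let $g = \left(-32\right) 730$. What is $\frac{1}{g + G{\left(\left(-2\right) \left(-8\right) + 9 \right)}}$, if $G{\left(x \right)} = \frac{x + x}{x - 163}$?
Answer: $- \frac{69}{1611865} \approx -4.2808 \cdot 10^{-5}$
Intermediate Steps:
$g = -23360$
$G{\left(x \right)} = \frac{2 x}{-163 + x}$
$\frac{1}{g + G{\left(\left(-2\right) \left(-8\right) + 9 \right)}} = \frac{1}{-23360 + \frac{2 \left(\left(-2\right) \left(-8\right) + 9\right)}{-163 + \left(\left(-2\right) \left(-8\right) + 9\right)}} = \frac{1}{-23360 + \frac{2 \left(16 + 9\right)}{-163 + \left(16 + 9\right)}} = \frac{1}{-23360 + 2 \cdot 25 \frac{1}{-163 + 25}} = \frac{1}{-23360 + 2 \cdot 25 \frac{1}{-138}} = \frac{1}{-23360 + 2 \cdot 25 \left(- \frac{1}{138}\right)} = \frac{1}{-23360 - \frac{25}{69}} = \frac{1}{- \frac{1611865}{69}} = - \frac{69}{1611865}$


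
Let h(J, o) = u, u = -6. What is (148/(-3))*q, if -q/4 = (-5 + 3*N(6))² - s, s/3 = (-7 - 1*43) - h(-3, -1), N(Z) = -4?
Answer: 249232/3 ≈ 83077.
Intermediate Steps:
h(J, o) = -6
s = -132 (s = 3*((-7 - 1*43) - 1*(-6)) = 3*((-7 - 43) + 6) = 3*(-50 + 6) = 3*(-44) = -132)
q = -1684 (q = -4*((-5 + 3*(-4))² - 1*(-132)) = -4*((-5 - 12)² + 132) = -4*((-17)² + 132) = -4*(289 + 132) = -4*421 = -1684)
(148/(-3))*q = (148/(-3))*(-1684) = (148*(-⅓))*(-1684) = -148/3*(-1684) = 249232/3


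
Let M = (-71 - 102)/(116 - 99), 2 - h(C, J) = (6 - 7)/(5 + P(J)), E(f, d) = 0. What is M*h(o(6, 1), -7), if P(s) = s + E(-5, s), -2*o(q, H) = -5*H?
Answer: -519/34 ≈ -15.265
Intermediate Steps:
o(q, H) = 5*H/2 (o(q, H) = -(-5)*H/2 = 5*H/2)
P(s) = s (P(s) = s + 0 = s)
h(C, J) = 2 + 1/(5 + J) (h(C, J) = 2 - (6 - 7)/(5 + J) = 2 - (-1)/(5 + J) = 2 + 1/(5 + J))
M = -173/17 ≈ -10.176
M*h(o(6, 1), -7) = -173*(11 + 2*(-7))/(17*(5 - 7)) = -173*(11 - 14)/(17*(-2)) = -(-173)*(-3)/34 = -173/17*3/2 = -519/34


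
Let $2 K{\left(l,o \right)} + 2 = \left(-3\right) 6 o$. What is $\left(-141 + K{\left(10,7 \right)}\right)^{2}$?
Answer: $42025$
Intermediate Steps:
$K{\left(l,o \right)} = -1 - 9 o$ ($K{\left(l,o \right)} = -1 + \frac{\left(-3\right) 6 o}{2} = -1 + \frac{\left(-18\right) o}{2} = -1 - 9 o$)
$\left(-141 + K{\left(10,7 \right)}\right)^{2} = \left(-141 - 64\right)^{2} = \left(-205\right)^{2} = 42025$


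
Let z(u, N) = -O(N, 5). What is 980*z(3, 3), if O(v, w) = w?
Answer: -4900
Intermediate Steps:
z(u, N) = -5 (z(u, N) = -1*5 = -5)
980*z(3, 3) = 980*(-5) = -4900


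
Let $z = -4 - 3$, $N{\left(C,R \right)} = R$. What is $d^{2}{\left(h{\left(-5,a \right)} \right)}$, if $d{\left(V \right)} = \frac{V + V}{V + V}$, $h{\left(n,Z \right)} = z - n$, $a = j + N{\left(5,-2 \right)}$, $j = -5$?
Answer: $1$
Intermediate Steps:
$a = -7$ ($a = -5 - 2 = -7$)
$z = -7$ ($z = -4 - 3 = -7$)
$h{\left(n,Z \right)} = -7 - n$
$d{\left(V \right)} = 1$ ($d{\left(V \right)} = \frac{2 V}{2 V} = 2 V \frac{1}{2 V} = 1$)
$d^{2}{\left(h{\left(-5,a \right)} \right)} = 1^{2} = 1$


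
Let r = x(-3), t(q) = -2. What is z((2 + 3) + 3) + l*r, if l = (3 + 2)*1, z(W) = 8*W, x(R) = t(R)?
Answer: 54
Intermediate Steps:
x(R) = -2
l = 5 (l = 5*1 = 5)
r = -2
z((2 + 3) + 3) + l*r = 8*((2 + 3) + 3) + 5*(-2) = 8*(5 + 3) - 10 = 8*8 - 10 = 64 - 10 = 54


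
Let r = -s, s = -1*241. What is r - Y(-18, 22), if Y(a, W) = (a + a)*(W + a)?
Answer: 385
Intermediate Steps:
Y(a, W) = 2*a*(W + a) (Y(a, W) = (2*a)*(W + a) = 2*a*(W + a))
s = -241
r = 241 (r = -1*(-241) = 241)
r - Y(-18, 22) = 241 - 2*(-18)*(22 - 18) = 241 - 2*(-18)*4 = 241 - 1*(-144) = 241 + 144 = 385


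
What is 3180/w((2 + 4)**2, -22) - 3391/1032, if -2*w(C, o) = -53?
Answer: 120449/1032 ≈ 116.71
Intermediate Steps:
w(C, o) = 53/2 (w(C, o) = -1/2*(-53) = 53/2)
3180/w((2 + 4)**2, -22) - 3391/1032 = 3180/(53/2) - 3391/1032 = 3180*(2/53) - 3391*1/1032 = 120 - 3391/1032 = 120449/1032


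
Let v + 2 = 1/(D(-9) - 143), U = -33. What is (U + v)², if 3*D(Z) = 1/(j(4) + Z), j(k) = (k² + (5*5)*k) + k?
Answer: 2778765643369/2267473924 ≈ 1225.5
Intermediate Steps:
j(k) = k² + 26*k (j(k) = (k² + 25*k) + k = k² + 26*k)
D(Z) = 1/(3*(120 + Z)) (D(Z) = 1/(3*(4*(26 + 4) + Z)) = 1/(3*(4*30 + Z)) = 1/(3*(120 + Z)))
v = -95569/47618 (v = -2 + 1/(1/(3*(120 - 9)) - 143) = -2 + 1/((⅓)/111 - 143) = -2 + 1/((⅓)*(1/111) - 143) = -2 + 1/(1/333 - 143) = -2 + 1/(-47618/333) = -2 - 333/47618 = -95569/47618 ≈ -2.0070)
(U + v)² = (-33 - 95569/47618)² = (-1666963/47618)² = 2778765643369/2267473924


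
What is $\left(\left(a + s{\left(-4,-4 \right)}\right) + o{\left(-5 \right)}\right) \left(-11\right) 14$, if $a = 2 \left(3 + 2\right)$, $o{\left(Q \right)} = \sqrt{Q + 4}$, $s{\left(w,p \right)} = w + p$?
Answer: $-308 - 154 i \approx -308.0 - 154.0 i$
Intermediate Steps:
$s{\left(w,p \right)} = p + w$
$o{\left(Q \right)} = \sqrt{4 + Q}$
$a = 10$ ($a = 2 \cdot 5 = 10$)
$\left(\left(a + s{\left(-4,-4 \right)}\right) + o{\left(-5 \right)}\right) \left(-11\right) 14 = \left(\left(10 - 8\right) + \sqrt{4 - 5}\right) \left(-11\right) 14 = \left(\left(10 - 8\right) + \sqrt{-1}\right) \left(-11\right) 14 = \left(2 + i\right) \left(-11\right) 14 = \left(-22 - 11 i\right) 14 = -308 - 154 i$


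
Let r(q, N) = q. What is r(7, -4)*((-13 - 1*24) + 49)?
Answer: 84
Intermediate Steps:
r(7, -4)*((-13 - 1*24) + 49) = 7*((-13 - 1*24) + 49) = 7*((-13 - 24) + 49) = 7*(-37 + 49) = 7*12 = 84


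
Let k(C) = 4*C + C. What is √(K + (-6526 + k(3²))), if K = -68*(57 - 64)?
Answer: I*√6005 ≈ 77.492*I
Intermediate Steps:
k(C) = 5*C
K = 476 (K = -68*(-7) = 476)
√(K + (-6526 + k(3²))) = √(476 + (-6526 + 5*3²)) = √(476 + (-6526 + 5*9)) = √(476 + (-6526 + 45)) = √(476 - 6481) = √(-6005) = I*√6005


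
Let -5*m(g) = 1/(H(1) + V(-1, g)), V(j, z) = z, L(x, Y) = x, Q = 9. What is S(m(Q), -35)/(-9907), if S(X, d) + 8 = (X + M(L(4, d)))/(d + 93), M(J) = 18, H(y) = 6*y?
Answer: 33451/43095450 ≈ 0.00077621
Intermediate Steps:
m(g) = -1/(5*(6 + g)) (m(g) = -1/(5*(6*1 + g)) = -1/(5*(6 + g)))
S(X, d) = -8 + (18 + X)/(93 + d) (S(X, d) = -8 + (X + 18)/(d + 93) = -8 + (18 + X)/(93 + d))
S(m(Q), -35)/(-9907) = ((-726 - 1/(30 + 5*9) - 8*(-35))/(93 - 35))/(-9907) = ((-726 - 1/(30 + 45) + 280)/58)*(-1/9907) = ((-726 - 1/75 + 280)/58)*(-1/9907) = ((1/58)*(-33451/75))*(-1/9907) = -33451/4350*(-1/9907) = 33451/43095450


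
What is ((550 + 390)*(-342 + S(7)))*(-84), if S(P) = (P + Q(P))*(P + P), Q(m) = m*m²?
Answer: -359899680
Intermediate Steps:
Q(m) = m³
S(P) = 2*P*(P + P³) (S(P) = (P + P³)*(P + P) = (P + P³)*(2*P) = 2*P*(P + P³))
((550 + 390)*(-342 + S(7)))*(-84) = ((550 + 390)*(-342 + 2*7²*(1 + 7²)))*(-84) = (940*(-342 + 2*49*(1 + 49)))*(-84) = (940*(-342 + 2*49*50))*(-84) = (940*(-342 + 4900))*(-84) = (940*4558)*(-84) = 4284520*(-84) = -359899680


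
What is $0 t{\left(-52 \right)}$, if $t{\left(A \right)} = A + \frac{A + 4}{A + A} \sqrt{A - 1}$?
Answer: $0$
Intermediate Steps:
$t{\left(A \right)} = A + \frac{\sqrt{-1 + A} \left(4 + A\right)}{2 A}$ ($t{\left(A \right)} = A + \frac{4 + A}{2 A} \sqrt{-1 + A} = A + \frac{\sqrt{-1 + A} \left(4 + A\right)}{2 A}$)
$0 t{\left(-52 \right)} = 0 \left(-52 + \frac{\sqrt{-1 - 52}}{2} + \frac{2 \sqrt{-1 - 52}}{-52}\right) = 0 \left(-52 + \frac{\sqrt{-53}}{2} + 2 \left(- \frac{1}{52}\right) \sqrt{-53}\right) = 0 \left(-52 + \frac{i \sqrt{53}}{2} + 2 \left(- \frac{1}{52}\right) i \sqrt{53}\right) = 0 \left(-52 + \frac{i \sqrt{53}}{2} - \frac{i \sqrt{53}}{26}\right) = 0 \left(-52 + \frac{6 i \sqrt{53}}{13}\right) = 0$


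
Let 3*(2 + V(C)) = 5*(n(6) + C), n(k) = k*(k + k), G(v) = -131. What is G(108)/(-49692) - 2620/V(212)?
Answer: -1932643/347844 ≈ -5.5561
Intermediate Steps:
n(k) = 2*k**2 (n(k) = k*(2*k) = 2*k**2)
V(C) = 118 + 5*C/3 (V(C) = -2 + (5*(2*6**2 + C))/3 = -2 + (5*(2*36 + C))/3 = -2 + (5*(72 + C))/3 = -2 + (360 + 5*C)/3 = -2 + (120 + 5*C/3) = 118 + 5*C/3)
G(108)/(-49692) - 2620/V(212) = -131/(-49692) - 2620/(118 + (5/3)*212) = -131*(-1/49692) - 2620/(118 + 1060/3) = 131/49692 - 2620/1414/3 = 131/49692 - 2620*3/1414 = 131/49692 - 3930/707 = -1932643/347844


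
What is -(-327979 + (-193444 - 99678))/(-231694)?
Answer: -621101/231694 ≈ -2.6807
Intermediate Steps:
-(-327979 + (-193444 - 99678))/(-231694) = -(-327979 - 293122)*(-1)/231694 = -(-621101)*(-1)/231694 = -1*621101/231694 = -621101/231694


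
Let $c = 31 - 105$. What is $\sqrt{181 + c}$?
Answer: $\sqrt{107} \approx 10.344$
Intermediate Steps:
$c = -74$ ($c = 31 - 105 = -74$)
$\sqrt{181 + c} = \sqrt{181 - 74} = \sqrt{107}$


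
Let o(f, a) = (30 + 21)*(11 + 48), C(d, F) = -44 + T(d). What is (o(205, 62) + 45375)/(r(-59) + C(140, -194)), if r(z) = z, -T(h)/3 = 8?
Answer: -48384/127 ≈ -380.98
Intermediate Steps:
T(h) = -24 (T(h) = -3*8 = -24)
C(d, F) = -68 (C(d, F) = -44 - 24 = -68)
o(f, a) = 3009 (o(f, a) = 51*59 = 3009)
(o(205, 62) + 45375)/(r(-59) + C(140, -194)) = (3009 + 45375)/(-59 - 68) = 48384/(-127) = 48384*(-1/127) = -48384/127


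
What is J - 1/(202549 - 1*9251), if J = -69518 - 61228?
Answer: -25272940309/193298 ≈ -1.3075e+5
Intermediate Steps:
J = -130746
J - 1/(202549 - 1*9251) = -130746 - 1/(202549 - 1*9251) = -130746 - 1/(202549 - 9251) = -130746 - 1/193298 = -25272940309/193298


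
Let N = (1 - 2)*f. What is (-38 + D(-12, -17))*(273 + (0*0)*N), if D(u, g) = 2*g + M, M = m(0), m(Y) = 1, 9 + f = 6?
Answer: -19383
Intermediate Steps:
f = -3 (f = -9 + 6 = -3)
N = 3 (N = (1 - 2)*(-3) = -1*(-3) = 3)
M = 1
D(u, g) = 1 + 2*g (D(u, g) = 2*g + 1 = 1 + 2*g)
(-38 + D(-12, -17))*(273 + (0*0)*N) = (-38 + (1 + 2*(-17)))*(273 + (0*0)*3) = (-38 + (1 - 34))*(273 + 0*3) = (-38 - 33)*(273 + 0) = -71*273 = -19383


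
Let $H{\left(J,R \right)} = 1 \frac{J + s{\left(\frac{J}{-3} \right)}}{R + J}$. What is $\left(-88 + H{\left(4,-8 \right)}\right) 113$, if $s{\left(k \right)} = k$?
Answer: $- \frac{30058}{3} \approx -10019.0$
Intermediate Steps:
$H{\left(J,R \right)} = \frac{2 J}{3 \left(J + R\right)}$ ($H{\left(J,R \right)} = 1 \frac{J + \frac{J}{-3}}{R + J} = 1 \frac{J + J \left(- \frac{1}{3}\right)}{J + R} = 1 \frac{J - \frac{J}{3}}{J + R} = 1 \frac{\frac{2}{3} J}{J + R} = 1 \frac{2 J}{3 \left(J + R\right)} = \frac{2 J}{3 \left(J + R\right)}$)
$\left(-88 + H{\left(4,-8 \right)}\right) 113 = \left(-88 + \frac{2}{3} \cdot 4 \frac{1}{4 - 8}\right) 113 = \left(-88 + \frac{2}{3} \cdot 4 \frac{1}{-4}\right) 113 = \left(-88 + \frac{2}{3} \cdot 4 \left(- \frac{1}{4}\right)\right) 113 = \left(-88 - \frac{2}{3}\right) 113 = \left(- \frac{266}{3}\right) 113 = - \frac{30058}{3}$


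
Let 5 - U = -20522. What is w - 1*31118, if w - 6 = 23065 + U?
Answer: 12480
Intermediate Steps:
U = 20527 (U = 5 - 1*(-20522) = 5 + 20522 = 20527)
w = 43598 (w = 6 + (23065 + 20527) = 6 + 43592 = 43598)
w - 1*31118 = 43598 - 1*31118 = 43598 - 31118 = 12480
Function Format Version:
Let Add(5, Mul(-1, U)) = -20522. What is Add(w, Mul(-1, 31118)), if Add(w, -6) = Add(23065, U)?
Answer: 12480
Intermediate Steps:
U = 20527 (U = Add(5, Mul(-1, -20522)) = Add(5, 20522) = 20527)
w = 43598 (w = Add(6, Add(23065, 20527)) = Add(6, 43592) = 43598)
Add(w, Mul(-1, 31118)) = Add(43598, Mul(-1, 31118)) = Add(43598, -31118) = 12480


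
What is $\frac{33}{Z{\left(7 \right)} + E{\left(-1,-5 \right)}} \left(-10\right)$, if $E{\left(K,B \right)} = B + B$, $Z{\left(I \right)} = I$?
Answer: $110$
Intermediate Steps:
$E{\left(K,B \right)} = 2 B$
$\frac{33}{Z{\left(7 \right)} + E{\left(-1,-5 \right)}} \left(-10\right) = \frac{33}{7 + 2 \left(-5\right)} \left(-10\right) = \frac{33}{7 - 10} \left(-10\right) = \frac{33}{-3} \left(-10\right) = 33 \left(- \frac{1}{3}\right) \left(-10\right) = \left(-11\right) \left(-10\right) = 110$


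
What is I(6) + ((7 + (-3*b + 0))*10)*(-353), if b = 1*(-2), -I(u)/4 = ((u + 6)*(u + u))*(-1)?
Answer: -45314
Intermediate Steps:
I(u) = 8*u*(6 + u) (I(u) = -4*(u + 6)*(u + u)*(-1) = -4*(6 + u)*(2*u)*(-1) = -4*2*u*(6 + u)*(-1) = -(-8)*u*(6 + u) = 8*u*(6 + u))
b = -2
I(6) + ((7 + (-3*b + 0))*10)*(-353) = 8*6*(6 + 6) + ((7 + (-3*(-2) + 0))*10)*(-353) = 8*6*12 + ((7 + (6 + 0))*10)*(-353) = 576 + ((7 + 6)*10)*(-353) = 576 + (13*10)*(-353) = 576 + 130*(-353) = 576 - 45890 = -45314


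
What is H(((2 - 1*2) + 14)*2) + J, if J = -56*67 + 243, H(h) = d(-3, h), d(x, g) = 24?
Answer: -3485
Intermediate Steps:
H(h) = 24
J = -3509 (J = -3752 + 243 = -3509)
H(((2 - 1*2) + 14)*2) + J = 24 - 3509 = -3485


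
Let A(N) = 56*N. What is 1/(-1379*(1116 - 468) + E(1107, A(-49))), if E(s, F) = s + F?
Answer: -1/895229 ≈ -1.1170e-6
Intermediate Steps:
E(s, F) = F + s
1/(-1379*(1116 - 468) + E(1107, A(-49))) = 1/(-1379*(1116 - 468) + (56*(-49) + 1107)) = 1/(-1379*648 + (-2744 + 1107)) = 1/(-893592 - 1637) = 1/(-895229) = -1/895229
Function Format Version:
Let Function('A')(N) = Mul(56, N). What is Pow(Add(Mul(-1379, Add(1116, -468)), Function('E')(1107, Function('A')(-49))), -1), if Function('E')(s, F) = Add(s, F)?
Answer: Rational(-1, 895229) ≈ -1.1170e-6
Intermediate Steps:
Function('E')(s, F) = Add(F, s)
Pow(Add(Mul(-1379, Add(1116, -468)), Function('E')(1107, Function('A')(-49))), -1) = Pow(Add(Mul(-1379, Add(1116, -468)), Add(Mul(56, -49), 1107)), -1) = Pow(Add(Mul(-1379, 648), Add(-2744, 1107)), -1) = Pow(Add(-893592, -1637), -1) = Pow(-895229, -1) = Rational(-1, 895229)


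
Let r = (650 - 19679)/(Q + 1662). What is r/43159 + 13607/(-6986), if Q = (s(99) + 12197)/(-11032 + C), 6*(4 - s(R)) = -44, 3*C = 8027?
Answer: -24450010859658175/12551223224037022 ≈ -1.9480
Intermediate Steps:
C = 8027/3 (C = (1/3)*8027 = 8027/3 ≈ 2675.7)
s(R) = 34/3 (s(R) = 4 - 1/6*(-44) = 4 + 22/3 = 34/3)
Q = -36625/25069 (Q = (34/3 + 12197)/(-11032 + 8027/3) = 36625/(3*(-25069/3)) = (36625/3)*(-3/25069) = -36625/25069 ≈ -1.4610)
r = -477038001/41628053 (r = (650 - 19679)/(-36625/25069 + 1662) = -19029/41628053/25069 = -19029*25069/41628053 = -477038001/41628053 ≈ -11.460)
r/43159 + 13607/(-6986) = -477038001/41628053/43159 + 13607/(-6986) = -477038001/41628053*1/43159 + 13607*(-1/6986) = -477038001/1796625139427 - 13607/6986 = -24450010859658175/12551223224037022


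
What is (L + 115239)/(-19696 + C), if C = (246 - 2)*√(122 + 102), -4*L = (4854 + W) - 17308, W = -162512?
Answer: -391409991/46824544 - 19395621*√14/46824544 ≈ -9.9089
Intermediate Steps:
L = 87483/2 (L = -((4854 - 162512) - 17308)/4 = -(-157658 - 17308)/4 = -¼*(-174966) = 87483/2 ≈ 43742.)
C = 976*√14 (C = 244*√224 = 244*(4*√14) = 976*√14 ≈ 3651.9)
(L + 115239)/(-19696 + C) = (87483/2 + 115239)/(-19696 + 976*√14) = 317961/(2*(-19696 + 976*√14))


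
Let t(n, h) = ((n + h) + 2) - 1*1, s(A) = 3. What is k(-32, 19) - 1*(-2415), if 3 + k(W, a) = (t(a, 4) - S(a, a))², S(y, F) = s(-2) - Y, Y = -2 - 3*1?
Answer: 2668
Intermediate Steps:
t(n, h) = 1 + h + n (t(n, h) = ((h + n) + 2) - 1 = (2 + h + n) - 1 = 1 + h + n)
Y = -5 (Y = -2 - 3 = -5)
S(y, F) = 8 (S(y, F) = 3 - 1*(-5) = 3 + 5 = 8)
k(W, a) = -3 + (-3 + a)² (k(W, a) = -3 + ((1 + 4 + a) - 1*8)² = -3 + ((5 + a) - 8)² = -3 + (-3 + a)²)
k(-32, 19) - 1*(-2415) = (-3 + (-3 + 19)²) - 1*(-2415) = (-3 + 16²) + 2415 = (-3 + 256) + 2415 = 253 + 2415 = 2668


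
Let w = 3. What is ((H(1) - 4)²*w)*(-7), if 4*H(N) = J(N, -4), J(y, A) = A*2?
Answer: -756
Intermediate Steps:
J(y, A) = 2*A
H(N) = -2 (H(N) = (2*(-4))/4 = (¼)*(-8) = -2)
((H(1) - 4)²*w)*(-7) = ((-2 - 4)²*3)*(-7) = ((-6)²*3)*(-7) = (36*3)*(-7) = 108*(-7) = -756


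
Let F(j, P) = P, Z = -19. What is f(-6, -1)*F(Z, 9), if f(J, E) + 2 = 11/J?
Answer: -69/2 ≈ -34.500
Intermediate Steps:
f(J, E) = -2 + 11/J
f(-6, -1)*F(Z, 9) = (-2 + 11/(-6))*9 = (-2 + 11*(-1/6))*9 = (-2 - 11/6)*9 = -23/6*9 = -69/2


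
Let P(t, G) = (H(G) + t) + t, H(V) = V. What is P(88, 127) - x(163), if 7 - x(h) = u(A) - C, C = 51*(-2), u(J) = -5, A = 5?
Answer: 393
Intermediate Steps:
C = -102
P(t, G) = G + 2*t (P(t, G) = (G + t) + t = G + 2*t)
x(h) = -90 (x(h) = 7 - (-5 - 1*(-102)) = 7 - (-5 + 102) = 7 - 1*97 = 7 - 97 = -90)
P(88, 127) - x(163) = (127 + 2*88) - 1*(-90) = (127 + 176) + 90 = 303 + 90 = 393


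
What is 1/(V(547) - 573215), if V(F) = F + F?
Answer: -1/572121 ≈ -1.7479e-6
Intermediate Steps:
V(F) = 2*F
1/(V(547) - 573215) = 1/(2*547 - 573215) = 1/(1094 - 573215) = 1/(-572121) = -1/572121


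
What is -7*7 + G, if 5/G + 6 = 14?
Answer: -387/8 ≈ -48.375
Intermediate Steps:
G = 5/8 (G = 5/(-6 + 14) = 5/8 ≈ 0.62500)
-7*7 + G = -7*7 + 5/8 = -49 + 5/8 = -387/8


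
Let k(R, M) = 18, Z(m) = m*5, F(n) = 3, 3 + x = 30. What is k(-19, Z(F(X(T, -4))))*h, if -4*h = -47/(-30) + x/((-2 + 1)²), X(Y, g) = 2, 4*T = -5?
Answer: -2571/20 ≈ -128.55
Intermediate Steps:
T = -5/4 (T = (¼)*(-5) = -5/4 ≈ -1.2500)
x = 27 (x = -3 + 30 = 27)
Z(m) = 5*m
h = -857/120 (h = -(-47/(-30) + 27/((-2 + 1)²))/4 = -(-47*(-1/30) + 27/((-1)²))/4 = -(47/30 + 27/1)/4 = -(47/30 + 27*1)/4 = -(47/30 + 27)/4 = -¼*857/30 = -857/120 ≈ -7.1417)
k(-19, Z(F(X(T, -4))))*h = 18*(-857/120) = -2571/20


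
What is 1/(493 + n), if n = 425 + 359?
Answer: 1/1277 ≈ 0.00078308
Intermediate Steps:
n = 784
1/(493 + n) = 1/(493 + 784) = 1/1277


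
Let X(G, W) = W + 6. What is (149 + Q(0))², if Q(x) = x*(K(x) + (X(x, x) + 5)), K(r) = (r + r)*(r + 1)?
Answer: 22201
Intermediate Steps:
X(G, W) = 6 + W
K(r) = 2*r*(1 + r) (K(r) = (2*r)*(1 + r) = 2*r*(1 + r))
Q(x) = x*(11 + x + 2*x*(1 + x)) (Q(x) = x*(2*x*(1 + x) + ((6 + x) + 5)) = x*(2*x*(1 + x) + (11 + x)) = x*(11 + x + 2*x*(1 + x)))
(149 + Q(0))² = (149 + 0*(11 + 0 + 2*0*(1 + 0)))² = (149 + 0*(11 + 0 + 2*0*1))² = (149 + 0*(11 + 0 + 0))² = (149 + 0*11)² = (149 + 0)² = 149² = 22201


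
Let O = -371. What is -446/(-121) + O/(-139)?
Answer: 106885/16819 ≈ 6.3550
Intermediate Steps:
-446/(-121) + O/(-139) = -446/(-121) - 371/(-139) = -446*(-1/121) - 371*(-1/139) = 446/121 + 371/139 = 106885/16819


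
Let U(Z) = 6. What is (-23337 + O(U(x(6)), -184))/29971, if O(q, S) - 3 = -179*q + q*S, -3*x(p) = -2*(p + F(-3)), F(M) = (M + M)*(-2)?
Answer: -25512/29971 ≈ -0.85122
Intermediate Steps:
F(M) = -4*M (F(M) = (2*M)*(-2) = -4*M)
x(p) = 8 + 2*p/3 (x(p) = -(-2)*(p - 4*(-3))/3 = -(-2)*(p + 12)/3 = -(-2)*(12 + p)/3 = -(-24 - 2*p)/3 = 8 + 2*p/3)
O(q, S) = 3 - 179*q + S*q (O(q, S) = 3 + (-179*q + q*S) = 3 + (-179*q + S*q) = 3 - 179*q + S*q)
(-23337 + O(U(x(6)), -184))/29971 = (-23337 + (3 - 179*6 - 184*6))/29971 = (-23337 + (3 - 1074 - 1104))*(1/29971) = (-23337 - 2175)*(1/29971) = -25512*1/29971 = -25512/29971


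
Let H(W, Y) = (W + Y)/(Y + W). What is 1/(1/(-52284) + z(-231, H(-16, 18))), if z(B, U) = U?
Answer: 52284/52283 ≈ 1.0000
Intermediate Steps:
H(W, Y) = 1 (H(W, Y) = (W + Y)/(W + Y) = 1)
1/(1/(-52284) + z(-231, H(-16, 18))) = 1/(1/(-52284) + 1) = 1/(-1/52284 + 1) = 1/(52283/52284) = 52284/52283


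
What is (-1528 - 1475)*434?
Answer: -1303302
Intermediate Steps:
(-1528 - 1475)*434 = -3003*434 = -1303302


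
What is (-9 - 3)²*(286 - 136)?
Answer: 21600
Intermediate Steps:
(-9 - 3)²*(286 - 136) = (-12)²*150 = 144*150 = 21600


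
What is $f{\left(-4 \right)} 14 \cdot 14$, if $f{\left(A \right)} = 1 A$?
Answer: $-784$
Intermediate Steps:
$f{\left(A \right)} = A$
$f{\left(-4 \right)} 14 \cdot 14 = \left(-4\right) 14 \cdot 14 = \left(-56\right) 14 = -784$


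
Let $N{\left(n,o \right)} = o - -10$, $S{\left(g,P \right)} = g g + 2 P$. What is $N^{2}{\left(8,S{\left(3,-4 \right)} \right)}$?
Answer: $121$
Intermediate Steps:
$S{\left(g,P \right)} = g^{2} + 2 P$
$N{\left(n,o \right)} = 10 + o$ ($N{\left(n,o \right)} = o + 10 = 10 + o$)
$N^{2}{\left(8,S{\left(3,-4 \right)} \right)} = \left(10 + \left(3^{2} + 2 \left(-4\right)\right)\right)^{2} = \left(10 + \left(9 - 8\right)\right)^{2} = \left(10 + 1\right)^{2} = 11^{2} = 121$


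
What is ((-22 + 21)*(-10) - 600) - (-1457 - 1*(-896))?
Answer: -29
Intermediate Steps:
((-22 + 21)*(-10) - 600) - (-1457 - 1*(-896)) = (-1*(-10) - 600) - (-1457 + 896) = (10 - 600) - 1*(-561) = -590 + 561 = -29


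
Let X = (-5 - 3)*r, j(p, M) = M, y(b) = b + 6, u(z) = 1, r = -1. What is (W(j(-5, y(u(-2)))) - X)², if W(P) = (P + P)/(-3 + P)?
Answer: 81/4 ≈ 20.250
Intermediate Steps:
y(b) = 6 + b
X = 8 (X = (-5 - 3)*(-1) = -8*(-1) = 8)
W(P) = 2*P/(-3 + P) (W(P) = (2*P)/(-3 + P) = 2*P/(-3 + P))
(W(j(-5, y(u(-2)))) - X)² = (2*(6 + 1)/(-3 + (6 + 1)) - 1*8)² = (2*7/(-3 + 7) - 8)² = (2*7/4 - 8)² = (2*7*(¼) - 8)² = (7/2 - 8)² = (-9/2)² = 81/4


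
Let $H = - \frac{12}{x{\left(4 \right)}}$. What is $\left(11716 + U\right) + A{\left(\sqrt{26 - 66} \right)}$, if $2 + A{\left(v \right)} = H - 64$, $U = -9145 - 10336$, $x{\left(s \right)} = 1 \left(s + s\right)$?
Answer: $- \frac{15665}{2} \approx -7832.5$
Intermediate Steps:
$x{\left(s \right)} = 2 s$ ($x{\left(s \right)} = 1 \cdot 2 s = 2 s$)
$H = - \frac{3}{2}$ ($H = - \frac{12}{2 \cdot 4} = - \frac{12}{8} = \left(-12\right) \frac{1}{8} = - \frac{3}{2} \approx -1.5$)
$U = -19481$ ($U = -9145 - 10336 = -19481$)
$A{\left(v \right)} = - \frac{135}{2}$ ($A{\left(v \right)} = -2 - \frac{131}{2} = - \frac{135}{2}$)
$\left(11716 + U\right) + A{\left(\sqrt{26 - 66} \right)} = \left(11716 - 19481\right) - \frac{135}{2} = -7765 - \frac{135}{2} = - \frac{15665}{2}$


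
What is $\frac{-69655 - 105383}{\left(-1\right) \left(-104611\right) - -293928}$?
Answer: $- \frac{175038}{398539} \approx -0.4392$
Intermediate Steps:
$\frac{-69655 - 105383}{\left(-1\right) \left(-104611\right) - -293928} = - \frac{175038}{104611 + 293928} = - \frac{175038}{398539}$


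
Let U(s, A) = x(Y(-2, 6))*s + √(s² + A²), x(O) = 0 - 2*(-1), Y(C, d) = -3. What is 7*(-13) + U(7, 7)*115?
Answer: 1519 + 805*√2 ≈ 2657.4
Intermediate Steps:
x(O) = 2 (x(O) = 0 + 2 = 2)
U(s, A) = √(A² + s²) + 2*s (U(s, A) = 2*s + √(s² + A²) = 2*s + √(A² + s²) = √(A² + s²) + 2*s)
7*(-13) + U(7, 7)*115 = 7*(-13) + (√(7² + 7²) + 2*7)*115 = -91 + (√(49 + 49) + 14)*115 = -91 + (√98 + 14)*115 = -91 + (7*√2 + 14)*115 = -91 + (14 + 7*√2)*115 = -91 + (1610 + 805*√2) = 1519 + 805*√2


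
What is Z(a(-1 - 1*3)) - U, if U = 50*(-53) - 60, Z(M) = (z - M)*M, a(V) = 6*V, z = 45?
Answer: 1054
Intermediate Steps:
Z(M) = M*(45 - M) (Z(M) = (45 - M)*M = M*(45 - M))
U = -2710 (U = -2650 - 60 = -2710)
Z(a(-1 - 1*3)) - U = (6*(-1 - 1*3))*(45 - 6*(-1 - 1*3)) - 1*(-2710) = (6*(-1 - 3))*(45 - 6*(-1 - 3)) + 2710 = (6*(-4))*(45 - 6*(-4)) + 2710 = -24*(45 - 1*(-24)) + 2710 = -24*(45 + 24) + 2710 = -24*69 + 2710 = -1656 + 2710 = 1054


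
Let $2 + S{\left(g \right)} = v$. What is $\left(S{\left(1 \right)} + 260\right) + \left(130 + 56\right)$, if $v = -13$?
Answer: $431$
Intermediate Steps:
$S{\left(g \right)} = -15$ ($S{\left(g \right)} = -2 - 13 = -15$)
$\left(S{\left(1 \right)} + 260\right) + \left(130 + 56\right) = \left(-15 + 260\right) + \left(130 + 56\right) = 245 + 186 = 431$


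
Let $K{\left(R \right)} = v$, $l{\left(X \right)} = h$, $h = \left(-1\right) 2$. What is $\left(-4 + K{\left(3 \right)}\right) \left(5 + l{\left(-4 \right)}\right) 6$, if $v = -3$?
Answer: $-126$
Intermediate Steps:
$h = -2$
$l{\left(X \right)} = -2$
$K{\left(R \right)} = -3$
$\left(-4 + K{\left(3 \right)}\right) \left(5 + l{\left(-4 \right)}\right) 6 = \left(-4 - 3\right) \left(5 - 2\right) 6 = - 7 \cdot 3 \cdot 6 = \left(-7\right) 18 = -126$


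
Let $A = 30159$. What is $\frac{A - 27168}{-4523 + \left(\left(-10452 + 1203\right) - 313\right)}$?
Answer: $- \frac{997}{4695} \approx -0.21235$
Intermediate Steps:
$\frac{A - 27168}{-4523 + \left(\left(-10452 + 1203\right) - 313\right)} = \frac{30159 - 27168}{-4523 + \left(\left(-10452 + 1203\right) - 313\right)} = \frac{2991}{-4523 - 9562} = \frac{2991}{-14085} = 2991 \left(- \frac{1}{14085}\right) = - \frac{997}{4695}$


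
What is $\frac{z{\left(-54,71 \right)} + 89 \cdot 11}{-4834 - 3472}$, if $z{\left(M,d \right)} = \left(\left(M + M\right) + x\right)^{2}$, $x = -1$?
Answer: $- \frac{6430}{4153} \approx -1.5483$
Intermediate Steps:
$z{\left(M,d \right)} = \left(-1 + 2 M\right)^{2}$ ($z{\left(M,d \right)} = \left(\left(M + M\right) - 1\right)^{2} = \left(2 M - 1\right)^{2} = \left(-1 + 2 M\right)^{2}$)
$\frac{z{\left(-54,71 \right)} + 89 \cdot 11}{-4834 - 3472} = \frac{\left(-1 + 2 \left(-54\right)\right)^{2} + 89 \cdot 11}{-4834 - 3472} = \frac{\left(-1 - 108\right)^{2} + 979}{-8306} = \left(\left(-109\right)^{2} + 979\right) \left(- \frac{1}{8306}\right) = \left(11881 + 979\right) \left(- \frac{1}{8306}\right) = 12860 \left(- \frac{1}{8306}\right) = - \frac{6430}{4153}$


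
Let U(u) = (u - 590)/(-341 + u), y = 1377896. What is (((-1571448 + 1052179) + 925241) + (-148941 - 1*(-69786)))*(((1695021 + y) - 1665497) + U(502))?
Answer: 74054945164644/161 ≈ 4.5997e+11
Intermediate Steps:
U(u) = (-590 + u)/(-341 + u)
(((-1571448 + 1052179) + 925241) + (-148941 - 1*(-69786)))*(((1695021 + y) - 1665497) + U(502)) = (((-1571448 + 1052179) + 925241) + (-148941 - 1*(-69786)))*(((1695021 + 1377896) - 1665497) + (-590 + 502)/(-341 + 502)) = ((-519269 + 925241) + (-148941 + 69786))*((3072917 - 1665497) - 88/161) = (405972 - 79155)*(1407420 + (1/161)*(-88)) = 326817*(1407420 - 88/161) = 326817*(226594532/161) = 74054945164644/161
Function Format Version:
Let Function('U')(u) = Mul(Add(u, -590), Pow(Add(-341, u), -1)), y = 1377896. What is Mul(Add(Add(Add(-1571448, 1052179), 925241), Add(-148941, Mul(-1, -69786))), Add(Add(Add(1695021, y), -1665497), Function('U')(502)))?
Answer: Rational(74054945164644, 161) ≈ 4.5997e+11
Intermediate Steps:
Function('U')(u) = Mul(Pow(Add(-341, u), -1), Add(-590, u)) (Function('U')(u) = Mul(Add(-590, u), Pow(Add(-341, u), -1)) = Mul(Pow(Add(-341, u), -1), Add(-590, u)))
Mul(Add(Add(Add(-1571448, 1052179), 925241), Add(-148941, Mul(-1, -69786))), Add(Add(Add(1695021, y), -1665497), Function('U')(502))) = Mul(Add(Add(Add(-1571448, 1052179), 925241), Add(-148941, Mul(-1, -69786))), Add(Add(Add(1695021, 1377896), -1665497), Mul(Pow(Add(-341, 502), -1), Add(-590, 502)))) = Mul(Add(Add(-519269, 925241), Add(-148941, 69786)), Add(Add(3072917, -1665497), Mul(Pow(161, -1), -88))) = Mul(Add(405972, -79155), Add(1407420, Mul(Rational(1, 161), -88))) = Mul(326817, Add(1407420, Rational(-88, 161))) = Mul(326817, Rational(226594532, 161)) = Rational(74054945164644, 161)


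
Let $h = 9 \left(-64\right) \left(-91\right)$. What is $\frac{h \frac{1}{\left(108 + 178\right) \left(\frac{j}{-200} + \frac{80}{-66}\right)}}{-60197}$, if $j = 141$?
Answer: $\frac{1209600}{761672641} \approx 0.0015881$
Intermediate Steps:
$h = 52416$ ($h = \left(-576\right) \left(-91\right) = 52416$)
$\frac{h \frac{1}{\left(108 + 178\right) \left(\frac{j}{-200} + \frac{80}{-66}\right)}}{-60197} = \frac{52416 \frac{1}{\left(108 + 178\right) \left(\frac{141}{-200} + \frac{80}{-66}\right)}}{-60197} = \frac{52416}{286 \left(141 \left(- \frac{1}{200}\right) + 80 \left(- \frac{1}{66}\right)\right)} \left(- \frac{1}{60197}\right) = \frac{52416}{286 \left(- \frac{141}{200} - \frac{40}{33}\right)} \left(- \frac{1}{60197}\right) = \frac{52416}{286 \left(- \frac{12653}{6600}\right)} \left(- \frac{1}{60197}\right) = \frac{52416}{- \frac{164489}{300}} \left(- \frac{1}{60197}\right) = 52416 \left(- \frac{300}{164489}\right) \left(- \frac{1}{60197}\right) = \left(- \frac{1209600}{12653}\right) \left(- \frac{1}{60197}\right) = \frac{1209600}{761672641}$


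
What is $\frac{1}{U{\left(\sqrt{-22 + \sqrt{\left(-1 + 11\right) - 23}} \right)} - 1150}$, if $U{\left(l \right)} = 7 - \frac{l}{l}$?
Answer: $- \frac{1}{1144} \approx -0.00087413$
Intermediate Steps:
$U{\left(l \right)} = 6$ ($U{\left(l \right)} = 7 - 1 = 6$)
$\frac{1}{U{\left(\sqrt{-22 + \sqrt{\left(-1 + 11\right) - 23}} \right)} - 1150} = \frac{1}{6 - 1150} = \frac{1}{-1144} = - \frac{1}{1144}$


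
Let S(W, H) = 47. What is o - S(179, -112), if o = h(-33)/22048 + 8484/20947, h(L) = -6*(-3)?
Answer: -10759511077/230919728 ≈ -46.594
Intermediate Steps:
h(L) = 18
o = 93716139/230919728 (o = 18/22048 + 8484/20947 = 18*(1/22048) + 8484*(1/20947) = 9/11024 + 8484/20947 = 93716139/230919728 ≈ 0.40584)
o - S(179, -112) = 93716139/230919728 - 1*47 = 93716139/230919728 - 47 = -10759511077/230919728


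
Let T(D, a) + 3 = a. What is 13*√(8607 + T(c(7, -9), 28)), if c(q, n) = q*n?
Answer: 26*√2158 ≈ 1207.8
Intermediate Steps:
c(q, n) = n*q
T(D, a) = -3 + a
13*√(8607 + T(c(7, -9), 28)) = 13*√(8607 + (-3 + 28)) = 13*√(8607 + 25) = 13*√8632 = 13*(2*√2158) = 26*√2158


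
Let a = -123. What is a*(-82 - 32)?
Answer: 14022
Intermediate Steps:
a*(-82 - 32) = -123*(-82 - 32) = -123*(-114) = 14022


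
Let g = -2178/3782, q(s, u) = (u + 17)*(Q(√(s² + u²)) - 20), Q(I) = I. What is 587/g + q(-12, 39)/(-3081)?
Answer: -1139580899/1118403 - 56*√185/1027 ≈ -1019.7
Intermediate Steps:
q(s, u) = (-20 + √(s² + u²))*(17 + u) (q(s, u) = (u + 17)*(√(s² + u²) - 20) = (17 + u)*(-20 + √(s² + u²)) = (-20 + √(s² + u²))*(17 + u))
g = -1089/1891 (g = -2178*1/3782 = -1089/1891 ≈ -0.57589)
587/g + q(-12, 39)/(-3081) = 587/(-1089/1891) + (-340 - 20*39 + 17*√((-12)² + 39²) + 39*√((-12)² + 39²))/(-3081) = 587*(-1891/1089) + (-340 - 780 + 17*√(144 + 1521) + 39*√(144 + 1521))*(-1/3081) = -1110017/1089 + (-340 - 780 + 17*√1665 + 39*√1665)*(-1/3081) = -1110017/1089 + (-340 - 780 + 17*(3*√185) + 39*(3*√185))*(-1/3081) = -1110017/1089 + (-340 - 780 + 51*√185 + 117*√185)*(-1/3081) = -1110017/1089 + (-1120 + 168*√185)*(-1/3081) = -1110017/1089 + (1120/3081 - 56*√185/1027) = -1139580899/1118403 - 56*√185/1027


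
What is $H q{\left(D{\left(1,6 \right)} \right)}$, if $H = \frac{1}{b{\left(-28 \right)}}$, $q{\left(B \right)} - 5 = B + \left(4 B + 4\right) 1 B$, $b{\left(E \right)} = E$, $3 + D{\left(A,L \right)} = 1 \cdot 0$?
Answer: $- \frac{13}{14} \approx -0.92857$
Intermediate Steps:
$D{\left(A,L \right)} = -3$ ($D{\left(A,L \right)} = -3 + 1 \cdot 0 = -3 + 0 = -3$)
$q{\left(B \right)} = 5 + B + B \left(4 + 4 B\right)$ ($q{\left(B \right)} = 5 + \left(B + \left(4 B + 4\right) 1 B\right) = 5 + \left(B + \left(4 + 4 B\right) 1 B\right) = 5 + \left(B + \left(4 + 4 B\right) B\right) = 5 + \left(B + B \left(4 + 4 B\right)\right) = 5 + B + B \left(4 + 4 B\right)$)
$H = - \frac{1}{28}$ ($H = \frac{1}{-28} = - \frac{1}{28} \approx -0.035714$)
$H q{\left(D{\left(1,6 \right)} \right)} = - \frac{5 + 4 \left(-3\right)^{2} + 5 \left(-3\right)}{28} = - \frac{5 + 4 \cdot 9 - 15}{28} = - \frac{5 + 36 - 15}{28} = \left(- \frac{1}{28}\right) 26 = - \frac{13}{14}$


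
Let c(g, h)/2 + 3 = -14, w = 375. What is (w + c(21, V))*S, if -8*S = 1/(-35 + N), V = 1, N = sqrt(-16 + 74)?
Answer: 11935/9336 + 341*sqrt(58)/9336 ≈ 1.5566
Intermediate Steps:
N = sqrt(58) ≈ 7.6158
c(g, h) = -34 (c(g, h) = -6 + 2*(-14) = -6 - 28 = -34)
S = -1/(8*(-35 + sqrt(58))) ≈ 0.0045647
(w + c(21, V))*S = (375 - 34)*(35/9336 + sqrt(58)/9336) = 341*(35/9336 + sqrt(58)/9336) = 11935/9336 + 341*sqrt(58)/9336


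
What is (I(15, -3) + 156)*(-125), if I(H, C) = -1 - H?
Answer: -17500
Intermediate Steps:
(I(15, -3) + 156)*(-125) = ((-1 - 1*15) + 156)*(-125) = ((-1 - 15) + 156)*(-125) = (-16 + 156)*(-125) = 140*(-125) = -17500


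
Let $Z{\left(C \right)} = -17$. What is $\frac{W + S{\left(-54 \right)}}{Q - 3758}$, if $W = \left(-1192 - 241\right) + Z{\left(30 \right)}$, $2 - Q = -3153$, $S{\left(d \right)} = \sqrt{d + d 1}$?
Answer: $\frac{1450}{603} - \frac{2 i \sqrt{3}}{201} \approx 2.4046 - 0.017234 i$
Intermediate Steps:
$S{\left(d \right)} = \sqrt{2} \sqrt{d}$ ($S{\left(d \right)} = \sqrt{d + d} = \sqrt{2 d} = \sqrt{2} \sqrt{d}$)
$Q = 3155$ ($Q = 2 - -3153 = 2 + 3153 = 3155$)
$W = -1450$ ($W = \left(-1192 - 241\right) - 17 = -1433 - 17 = -1450$)
$\frac{W + S{\left(-54 \right)}}{Q - 3758} = \frac{-1450 + \sqrt{2} \sqrt{-54}}{3155 - 3758} = \frac{-1450 + \sqrt{2} \cdot 3 i \sqrt{6}}{-603} = \left(-1450 + 6 i \sqrt{3}\right) \left(- \frac{1}{603}\right) = \frac{1450}{603} - \frac{2 i \sqrt{3}}{201}$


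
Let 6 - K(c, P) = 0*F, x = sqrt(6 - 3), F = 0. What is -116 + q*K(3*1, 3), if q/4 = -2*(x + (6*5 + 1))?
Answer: -1604 - 48*sqrt(3) ≈ -1687.1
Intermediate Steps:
x = sqrt(3) ≈ 1.7320
K(c, P) = 6 (K(c, P) = 6 - 0*0 = 6 - 1*0 = 6 + 0 = 6)
q = -248 - 8*sqrt(3) (q = 4*(-2*(sqrt(3) + (6*5 + 1))) = 4*(-2*(sqrt(3) + (30 + 1))) = 4*(-2*(sqrt(3) + 31)) = 4*(-2*(31 + sqrt(3))) = 4*(-62 - 2*sqrt(3)) = -248 - 8*sqrt(3) ≈ -261.86)
-116 + q*K(3*1, 3) = -116 + (-248 - 8*sqrt(3))*6 = -116 + (-1488 - 48*sqrt(3)) = -1604 - 48*sqrt(3)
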